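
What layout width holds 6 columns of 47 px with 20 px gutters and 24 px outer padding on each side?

Adding margins, columns and gutters: 48 + 282 + 100 = 430 px.

430 px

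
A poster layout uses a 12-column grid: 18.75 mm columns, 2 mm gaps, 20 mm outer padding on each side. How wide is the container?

Total width: 2·20 + 12·18.75 + 11·2 = 287 mm.

287 mm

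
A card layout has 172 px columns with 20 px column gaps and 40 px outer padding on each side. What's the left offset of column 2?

Column 2 starts at margin + 1·(column + gutter) = 40 + 1·192 = 232 px.

232 px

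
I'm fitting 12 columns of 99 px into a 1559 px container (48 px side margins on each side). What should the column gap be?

Take off 96 px of margins, leaving 1463 px.
12·99 + 11g = 1463 → 11g = 275 → g = 25 px.

25 px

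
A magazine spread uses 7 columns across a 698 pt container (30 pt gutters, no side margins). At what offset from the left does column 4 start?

Subtracting 6 gutters of 30 leaves 518 for 7 columns, so c = 74 pt.
Before column 4: 3 columns + 3 gutters.
Offset = 3·(74 + 30) = 3·104 = 312 pt.

312 pt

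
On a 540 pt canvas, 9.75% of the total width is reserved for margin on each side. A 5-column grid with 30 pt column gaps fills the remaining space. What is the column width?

62.94 pt

540 × (1 − 2·9.75%) = 540 × 80.5% = 434.7 pt for the columns.
5c + 4·30 = 434.7 → 5c = 314.7 → c = 62.94 pt.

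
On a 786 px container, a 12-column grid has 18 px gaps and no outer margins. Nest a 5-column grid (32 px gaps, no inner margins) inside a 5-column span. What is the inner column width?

37.8 px

786 − 11·18 = 588; ÷12 gives c = 49 px.
Span of 5: 5·49 + 4·18 = 245 + 72 = 317 px.
317 − 4·32 = 189; ÷5 gives d = 37.8 px.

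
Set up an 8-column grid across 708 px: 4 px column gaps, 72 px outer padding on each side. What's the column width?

Take off 144 px of margins, leaving 564 px.
8c + 7·4 = 564 → 8c = 536 → c = 67 px.

67 px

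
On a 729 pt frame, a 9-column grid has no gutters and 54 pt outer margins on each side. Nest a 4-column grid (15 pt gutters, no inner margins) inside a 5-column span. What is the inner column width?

75 pt

Subtract both margins: 729 − 2·54 = 621 pt.
9c = 621 → c = 69 pt.
5-column span = 5·69 = 345 pt.
Subtracting 3 gutters of 15 leaves 300 for 4 columns, so d = 75 pt.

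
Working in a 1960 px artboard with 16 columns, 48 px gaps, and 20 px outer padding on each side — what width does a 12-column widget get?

Take off 40 px of margins, leaving 1920 px.
1920 − 15·48 = 1200; ÷16 gives c = 75 px.
12-column span = 12·75 + 11·48 = 1428 px.

1428 px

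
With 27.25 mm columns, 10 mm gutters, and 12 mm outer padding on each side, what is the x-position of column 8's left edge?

272.75 mm

Column 8 starts at margin + 7·(column + gutter) = 12 + 7·37.25 = 272.75 mm.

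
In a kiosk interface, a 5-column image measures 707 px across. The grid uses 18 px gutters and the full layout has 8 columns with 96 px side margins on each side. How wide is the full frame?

1334 px

5 columns + 4 gutters: 5c + 4·18 = 707.
5c = 707 − 72 = 635, so c = 127 px.
Adding margins, columns and gutters: 192 + 1016 + 126 = 1334 px.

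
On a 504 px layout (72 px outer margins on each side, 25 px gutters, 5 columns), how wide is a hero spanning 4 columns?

Inside the margins: 504 − 144 = 360 px.
360 − 4·25 = 260; ÷5 gives c = 52 px.
4 columns plus 3 gutters: 208 + 75 = 283 px.

283 px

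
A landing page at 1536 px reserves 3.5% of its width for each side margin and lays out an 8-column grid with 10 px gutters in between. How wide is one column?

169.81 px

Margins: 3.5% × 1536 = 53.76 px each, so content = 1536 − 107.52 = 1428.48 px.
Subtracting 7 gutters of 10 leaves 1358.48 for 8 columns, so c = 169.81 px.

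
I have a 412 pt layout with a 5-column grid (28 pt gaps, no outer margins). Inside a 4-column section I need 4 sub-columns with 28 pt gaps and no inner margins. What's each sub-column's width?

60 pt

5c + 4·28 = 412 → 5c = 300 → c = 60 pt.
4 columns plus 3 gaps: 240 + 84 = 324 pt.
Subtracting 3 gaps of 28 leaves 240 for 4 columns, so d = 60 pt.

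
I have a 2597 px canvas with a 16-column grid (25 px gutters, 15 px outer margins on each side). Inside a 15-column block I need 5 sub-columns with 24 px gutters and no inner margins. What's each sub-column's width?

Subtract both margins: 2597 − 2·15 = 2567 px.
16 columns + 15 gutters: 16c + 15·25 = 2567.
16c = 2567 − 375 = 2192, so c = 137 px.
15-column span = 15·137 + 14·25 = 2405 px.
Subtracting 4 gutters of 24 leaves 2309 for 5 columns, so d = 461.8 px.

461.8 px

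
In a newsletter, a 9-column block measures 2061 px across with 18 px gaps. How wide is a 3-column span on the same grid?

9c + 8·18 = 2061 → 9c = 1917 → c = 213 px.
Span of 3: 3·213 + 2·18 = 639 + 36 = 675 px.

675 px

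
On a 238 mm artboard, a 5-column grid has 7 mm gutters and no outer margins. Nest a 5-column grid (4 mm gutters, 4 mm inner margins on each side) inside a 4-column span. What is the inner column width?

33 mm

5c + 4·7 = 238 → 5c = 210 → c = 42 mm.
4 columns plus 3 gutters: 168 + 21 = 189 mm.
Inner content = 189 − 2·4 = 181 mm.
Subtracting 4 gutters of 4 leaves 165 for 5 columns, so d = 33 mm.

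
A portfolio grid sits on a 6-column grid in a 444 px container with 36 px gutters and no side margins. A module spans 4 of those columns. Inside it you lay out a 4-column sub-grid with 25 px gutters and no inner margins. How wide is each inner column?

Subtracting 5 gutters of 36 leaves 264 for 6 columns, so c = 44 px.
4-column span = 4·44 + 3·36 = 284 px.
Subtracting 3 gutters of 25 leaves 209 for 4 columns, so d = 52.25 px.

52.25 px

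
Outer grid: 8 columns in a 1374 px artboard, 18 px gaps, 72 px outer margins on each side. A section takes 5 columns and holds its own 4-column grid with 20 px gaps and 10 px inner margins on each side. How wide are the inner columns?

170.5 px

Outer content = 1374 − 2·72 = 1230 px.
1230 − 7·18 = 1104; ÷8 gives c = 138 px.
5 columns plus 4 gaps: 690 + 72 = 762 px.
Inner content = 762 − 2·10 = 742 px.
4 columns + 3 gaps: 4d + 3·20 = 742.
4d = 742 − 60 = 682, so d = 170.5 px.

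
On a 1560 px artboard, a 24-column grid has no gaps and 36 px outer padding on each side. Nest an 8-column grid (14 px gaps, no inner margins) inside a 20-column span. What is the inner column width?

Inside the margins: 1560 − 72 = 1488 px.
1488 / 24 = 62 px per column.
20-column span = 20·62 = 1240 px.
8d + 7·14 = 1240 → 8d = 1142 → d = 142.75 px.

142.75 px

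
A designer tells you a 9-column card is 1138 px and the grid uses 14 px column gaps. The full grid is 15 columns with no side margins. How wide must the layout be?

9c + 8·14 = 1138 → 9c = 1026 → c = 114 px.
Total width: 15·114 + 14·14 = 1906 px.

1906 px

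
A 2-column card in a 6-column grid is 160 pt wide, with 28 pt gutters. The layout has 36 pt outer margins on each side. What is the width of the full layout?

608 pt

Subtracting 1 gutter of 28 leaves 132 for 2 columns, so c = 66 pt.
Layout = 2·36 + 6·66 + 5·28 = 72 + 396 + 140 = 608 pt.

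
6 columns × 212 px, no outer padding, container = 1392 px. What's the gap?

24 px

Columns use 1272 px, leaving 120 px across 5 gaps = 24 px each.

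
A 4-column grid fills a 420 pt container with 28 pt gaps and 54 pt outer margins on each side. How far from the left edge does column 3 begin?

Take off 108 pt of margins, leaving 312 pt.
4 columns + 3 gaps: 4c + 3·28 = 312.
4c = 312 − 84 = 228, so c = 57 pt.
Before column 3: the margin + 2 columns + 2 gaps.
Offset = 54 + 2·(57 + 28) = 54 + 170 = 224 pt.

224 pt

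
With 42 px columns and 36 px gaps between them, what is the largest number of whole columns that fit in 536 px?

k columns need k·42 + (k−1)·36 = k·78 − 36.
k·78 − 36 ≤ 536 → k ≤ 572 / 78 ≈ 7.33, so k = 7.

7 columns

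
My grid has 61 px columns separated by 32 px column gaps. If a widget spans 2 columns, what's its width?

Span of 2: 2·61 + 1·32 = 122 + 32 = 154 px.

154 px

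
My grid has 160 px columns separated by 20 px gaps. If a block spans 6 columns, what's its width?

1060 px

6-column span = 6·160 + 5·20 = 1060 px.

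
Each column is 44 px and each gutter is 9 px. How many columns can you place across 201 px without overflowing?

k columns need k·44 + (k−1)·9 = k·53 − 9.
k·53 − 9 ≤ 201 → k ≤ 210 / 53 ≈ 3.96, so k = 3.

3 columns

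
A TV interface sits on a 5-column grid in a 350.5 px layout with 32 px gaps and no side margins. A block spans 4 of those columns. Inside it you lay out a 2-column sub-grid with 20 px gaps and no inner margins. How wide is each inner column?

127 px

5 columns + 4 gaps: 5c + 4·32 = 350.5.
5c = 350.5 − 128 = 222.5, so c = 44.5 px.
Span of 4: 4·44.5 + 3·32 = 178 + 96 = 274 px.
2 columns + 1 gap: 2d + 1·20 = 274.
2d = 274 − 20 = 254, so d = 127 px.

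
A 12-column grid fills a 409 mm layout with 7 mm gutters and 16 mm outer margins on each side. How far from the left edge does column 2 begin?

48 mm

Take off 32 mm of margins, leaving 377 mm.
12c + 11·7 = 377 → 12c = 300 → c = 25 mm.
Column 2 starts at margin + 1·(column + gutter) = 16 + 1·32 = 48 mm.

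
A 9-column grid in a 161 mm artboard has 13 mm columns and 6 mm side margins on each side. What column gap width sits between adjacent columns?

Take off 12 mm of margins, leaving 149 mm.
Columns use 117 mm, leaving 32 mm across 8 column gaps = 4 mm each.

4 mm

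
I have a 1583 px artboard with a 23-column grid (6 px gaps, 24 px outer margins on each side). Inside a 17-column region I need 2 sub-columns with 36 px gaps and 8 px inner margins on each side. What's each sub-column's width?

Outer content = 1583 − 2·24 = 1535 px.
Subtracting 22 gaps of 6 leaves 1403 for 23 columns, so c = 61 px.
17-column span = 17·61 + 16·6 = 1133 px.
Inner content = 1133 − 2·8 = 1117 px.
2 columns + 1 gap: 2d + 1·36 = 1117.
2d = 1117 − 36 = 1081, so d = 540.5 px.

540.5 px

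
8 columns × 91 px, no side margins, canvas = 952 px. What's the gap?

32 px

Columns use 728 px, leaving 224 px across 7 gaps = 32 px each.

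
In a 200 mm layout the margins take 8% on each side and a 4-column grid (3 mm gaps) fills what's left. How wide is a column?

39.75 mm

Margins: 8% × 200 = 16 mm each, so content = 200 − 32 = 168 mm.
4c + 3·3 = 168 → 4c = 159 → c = 39.75 mm.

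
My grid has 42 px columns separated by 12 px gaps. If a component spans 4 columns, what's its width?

4 columns plus 3 gaps: 168 + 36 = 204 px.

204 px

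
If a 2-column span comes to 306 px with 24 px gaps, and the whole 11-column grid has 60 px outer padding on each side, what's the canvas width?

1911 px

2c + 1·24 = 306 → 2c = 282 → c = 141 px.
Total width: 2·60 + 11·141 + 10·24 = 1911 px.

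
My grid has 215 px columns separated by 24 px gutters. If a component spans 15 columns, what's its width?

3561 px

15-column span = 15·215 + 14·24 = 3561 px.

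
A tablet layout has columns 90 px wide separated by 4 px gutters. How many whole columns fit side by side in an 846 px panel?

9 columns: 9·90 + 8·4 = 842 px ≤ 846.
10 columns: 936 px > 846. So 9.

9 columns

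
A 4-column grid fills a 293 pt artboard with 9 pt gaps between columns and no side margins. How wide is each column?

66.5 pt

4 columns + 3 gaps: 4c + 3·9 = 293.
4c = 293 − 27 = 266, so c = 66.5 pt.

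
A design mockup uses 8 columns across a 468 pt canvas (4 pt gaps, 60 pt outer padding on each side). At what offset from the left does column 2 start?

104 pt

Inside the margins: 468 − 120 = 348 pt.
Subtracting 7 gaps of 4 leaves 320 for 8 columns, so c = 40 pt.
Before column 2: the margin + 1 column + 1 gap.
Offset = 60 + 1·(40 + 4) = 60 + 44 = 104 pt.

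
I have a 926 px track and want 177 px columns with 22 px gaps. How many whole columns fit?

4 columns

Each extra column adds 177 + 22 = 199 px.
(926 + 22) / 199 = 4.76, so 4 columns fit.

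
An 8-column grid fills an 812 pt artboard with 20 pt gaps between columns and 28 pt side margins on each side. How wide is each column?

77 pt

Content width = 812 − 2·28 = 756 pt.
Subtracting 7 gaps of 20 leaves 616 for 8 columns, so c = 77 pt.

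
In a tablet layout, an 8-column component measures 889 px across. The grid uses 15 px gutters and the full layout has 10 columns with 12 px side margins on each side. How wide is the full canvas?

8c + 7·15 = 889 → 8c = 784 → c = 98 px.
Canvas = 2·12 + 10·98 + 9·15 = 24 + 980 + 135 = 1139 px.

1139 px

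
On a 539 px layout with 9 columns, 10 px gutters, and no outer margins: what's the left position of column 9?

488 px

Subtracting 8 gutters of 10 leaves 459 for 9 columns, so c = 51 px.
Before column 9: 8 columns + 8 gutters.
Offset = 8·(51 + 10) = 8·61 = 488 px.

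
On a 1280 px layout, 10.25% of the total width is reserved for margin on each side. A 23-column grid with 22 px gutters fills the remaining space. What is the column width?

Margins: 10.25% × 1280 = 131.2 px each, so content = 1280 − 262.4 = 1017.6 px.
23c + 22·22 = 1017.6 → 23c = 533.6 → c = 23.2 px.

23.2 px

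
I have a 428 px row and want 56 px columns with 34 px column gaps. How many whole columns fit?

Each extra column adds 56 + 34 = 90 px.
(428 + 34) / 90 = 5.13, so 5 columns fit.

5 columns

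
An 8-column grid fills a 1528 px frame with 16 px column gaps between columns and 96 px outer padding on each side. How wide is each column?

153 px

Subtract both margins: 1528 − 2·96 = 1336 px.
Subtracting 7 column gaps of 16 leaves 1224 for 8 columns, so c = 153 px.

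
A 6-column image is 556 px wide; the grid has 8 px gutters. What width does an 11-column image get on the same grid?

6c + 5·8 = 556 → 6c = 516 → c = 86 px.
11 columns plus 10 gutters: 946 + 80 = 1026 px.

1026 px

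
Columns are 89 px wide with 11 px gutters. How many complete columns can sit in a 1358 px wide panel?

Each extra column adds 89 + 11 = 100 px.
(1358 + 11) / 100 = 13.69, so 13 columns fit.

13 columns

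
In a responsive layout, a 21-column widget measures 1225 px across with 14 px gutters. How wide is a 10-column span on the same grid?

576 px

21 columns + 20 gutters: 21c + 20·14 = 1225.
21c = 1225 − 280 = 945, so c = 45 px.
10 columns plus 9 gutters: 450 + 126 = 576 px.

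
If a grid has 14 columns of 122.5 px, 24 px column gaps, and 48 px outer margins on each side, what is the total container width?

2123 px

Total width: 2·48 + 14·122.5 + 13·24 = 2123 px.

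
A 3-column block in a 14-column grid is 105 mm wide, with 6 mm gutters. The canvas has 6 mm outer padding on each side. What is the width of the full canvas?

524 mm

105 − 2·6 = 93; ÷3 gives c = 31 mm.
Adding margins, columns and gutters: 12 + 434 + 78 = 524 mm.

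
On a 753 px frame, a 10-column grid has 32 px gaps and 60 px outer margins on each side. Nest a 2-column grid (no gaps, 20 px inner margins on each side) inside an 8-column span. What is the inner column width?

Outer content = 753 − 2·60 = 633 px.
633 − 9·32 = 345; ÷10 gives c = 34.5 px.
Span of 8: 8·34.5 + 7·32 = 276 + 224 = 500 px.
Inner content = 500 − 2·20 = 460 px.
With no gaps, each column is 460/2 = 230 px.

230 px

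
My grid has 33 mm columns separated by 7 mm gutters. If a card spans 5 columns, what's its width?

5-column span = 5·33 + 4·7 = 193 mm.

193 mm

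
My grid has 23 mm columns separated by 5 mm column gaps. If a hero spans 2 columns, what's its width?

51 mm

2 columns plus 1 column gap: 46 + 5 = 51 mm.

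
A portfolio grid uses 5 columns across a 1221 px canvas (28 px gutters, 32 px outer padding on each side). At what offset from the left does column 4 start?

743 px

Content = 1221 − 2·32 = 1157 px.
5c + 4·28 = 1157 → 5c = 1045 → c = 209 px.
Each column+gutter stride is 237 px; 3 of them past the 32 px margin is 32 + 711 = 743 px.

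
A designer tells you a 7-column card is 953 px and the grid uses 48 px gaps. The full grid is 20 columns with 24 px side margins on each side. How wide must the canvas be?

7 columns + 6 gaps: 7c + 6·48 = 953.
7c = 953 − 288 = 665, so c = 95 px.
Total width: 2·24 + 20·95 + 19·48 = 2860 px.

2860 px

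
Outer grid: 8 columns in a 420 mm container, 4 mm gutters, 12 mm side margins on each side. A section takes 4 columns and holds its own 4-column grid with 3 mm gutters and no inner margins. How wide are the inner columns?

46.75 mm

Take off 24 mm of margins, leaving 396 mm.
Subtracting 7 gutters of 4 leaves 368 for 8 columns, so c = 46 mm.
4 columns plus 3 gutters: 184 + 12 = 196 mm.
4 columns + 3 gutters: 4d + 3·3 = 196.
4d = 196 − 9 = 187, so d = 46.75 mm.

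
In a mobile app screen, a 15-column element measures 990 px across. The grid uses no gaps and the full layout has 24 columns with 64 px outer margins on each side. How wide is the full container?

With no gaps, each column is 990/15 = 66 px.
Total width: 2·64 + 24·66 = 1712 px.

1712 px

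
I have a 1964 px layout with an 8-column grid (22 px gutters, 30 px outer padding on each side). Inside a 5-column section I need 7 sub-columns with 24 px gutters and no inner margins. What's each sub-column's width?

Subtract both margins: 1964 − 2·30 = 1904 px.
1904 − 7·22 = 1750; ÷8 gives c = 218.75 px.
5 columns plus 4 gutters: 1093.75 + 88 = 1181.75 px.
7 columns + 6 gutters: 7d + 6·24 = 1181.75.
7d = 1181.75 − 144 = 1037.75, so d = 148.25 px.

148.25 px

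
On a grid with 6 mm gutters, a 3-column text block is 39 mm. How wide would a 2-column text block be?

24 mm

Subtracting 2 gutters of 6 leaves 27 for 3 columns, so c = 9 mm.
Span of 2: 2·9 + 1·6 = 18 + 6 = 24 mm.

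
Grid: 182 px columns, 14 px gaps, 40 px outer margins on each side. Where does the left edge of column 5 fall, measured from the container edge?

Column 5 starts at margin + 4·(column + gutter) = 40 + 4·196 = 824 px.

824 px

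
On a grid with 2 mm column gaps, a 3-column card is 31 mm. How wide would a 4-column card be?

42 mm

Subtracting 2 column gaps of 2 leaves 27 for 3 columns, so c = 9 mm.
4-column span = 4·9 + 3·2 = 42 mm.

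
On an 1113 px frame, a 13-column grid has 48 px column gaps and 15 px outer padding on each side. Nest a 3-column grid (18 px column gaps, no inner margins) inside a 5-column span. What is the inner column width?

117 px

Outer content = 1113 − 2·15 = 1083 px.
Subtracting 12 column gaps of 48 leaves 507 for 13 columns, so c = 39 px.
5-column span = 5·39 + 4·48 = 387 px.
Subtracting 2 column gaps of 18 leaves 351 for 3 columns, so d = 117 px.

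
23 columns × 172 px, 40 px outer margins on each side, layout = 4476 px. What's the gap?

20 px

Subtract both margins: 4476 − 2·40 = 4396 px.
Columns use 3956 px, leaving 440 px across 22 gaps = 20 px each.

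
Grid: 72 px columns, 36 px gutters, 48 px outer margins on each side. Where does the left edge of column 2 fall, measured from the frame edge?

156 px

Column 2 starts at margin + 1·(column + gutter) = 48 + 1·108 = 156 px.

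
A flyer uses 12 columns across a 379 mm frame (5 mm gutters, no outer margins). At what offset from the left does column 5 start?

128 mm

12c + 11·5 = 379 → 12c = 324 → c = 27 mm.
Before column 5: 4 columns + 4 gutters.
Offset = 4·(27 + 5) = 4·32 = 128 mm.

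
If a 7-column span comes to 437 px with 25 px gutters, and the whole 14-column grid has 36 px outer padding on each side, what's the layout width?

971 px

7 columns + 6 gutters: 7c + 6·25 = 437.
7c = 437 − 150 = 287, so c = 41 px.
Layout = 2·36 + 14·41 + 13·25 = 72 + 574 + 325 = 971 px.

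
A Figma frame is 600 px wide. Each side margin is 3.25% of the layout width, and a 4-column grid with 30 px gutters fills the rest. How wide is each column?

117.75 px

Margins: 3.25% × 600 = 19.5 px each, so content = 600 − 39 = 561 px.
4 columns + 3 gutters: 4c + 3·30 = 561.
4c = 561 − 90 = 471, so c = 117.75 px.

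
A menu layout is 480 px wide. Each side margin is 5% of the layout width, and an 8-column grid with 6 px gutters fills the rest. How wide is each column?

Margins: 5% × 480 = 24 px each, so content = 480 − 48 = 432 px.
8c + 7·6 = 432 → 8c = 390 → c = 48.75 px.

48.75 px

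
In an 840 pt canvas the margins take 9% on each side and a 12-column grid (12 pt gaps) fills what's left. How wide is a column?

Margins: 9% × 840 = 75.6 pt each, so content = 840 − 151.2 = 688.8 pt.
12 columns + 11 gaps: 12c + 11·12 = 688.8.
12c = 688.8 − 132 = 556.8, so c = 46.4 pt.

46.4 pt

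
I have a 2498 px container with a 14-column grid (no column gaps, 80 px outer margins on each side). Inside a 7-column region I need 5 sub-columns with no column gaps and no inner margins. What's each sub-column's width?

Inside the margins: 2498 − 160 = 2338 px.
2338 / 14 = 167 px per column.
With no column gaps, 7 columns span 7·167 = 1169 px.
With no column gaps, each column is 1169/5 = 233.8 px.

233.8 px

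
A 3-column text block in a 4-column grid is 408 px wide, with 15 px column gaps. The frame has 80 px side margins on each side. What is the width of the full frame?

709 px

3c + 2·15 = 408 → 3c = 378 → c = 126 px.
Adding margins, columns and gutters: 160 + 504 + 45 = 709 px.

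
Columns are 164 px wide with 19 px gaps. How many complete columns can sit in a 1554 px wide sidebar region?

8 columns

k columns need k·164 + (k−1)·19 = k·183 − 19.
k·183 − 19 ≤ 1554 → k ≤ 1573 / 183 ≈ 8.60, so k = 8.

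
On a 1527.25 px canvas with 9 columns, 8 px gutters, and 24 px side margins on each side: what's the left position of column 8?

1180.75 px

Content = 1527.25 − 2·24 = 1479.25 px.
1479.25 − 8·8 = 1415.25; ÷9 gives c = 157.25 px.
Column 8 starts at margin + 7·(column + gutter) = 24 + 7·165.25 = 1180.75 px.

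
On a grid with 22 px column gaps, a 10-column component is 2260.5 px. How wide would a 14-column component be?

3173.5 px

10 columns + 9 column gaps: 10c + 9·22 = 2260.5.
10c = 2260.5 − 198 = 2062.5, so c = 206.25 px.
14 columns plus 13 column gaps: 2887.5 + 286 = 3173.5 px.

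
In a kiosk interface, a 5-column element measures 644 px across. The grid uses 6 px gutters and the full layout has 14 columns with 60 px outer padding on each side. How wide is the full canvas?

Subtracting 4 gutters of 6 leaves 620 for 5 columns, so c = 124 px.
Canvas = 2·60 + 14·124 + 13·6 = 120 + 1736 + 78 = 1934 px.

1934 px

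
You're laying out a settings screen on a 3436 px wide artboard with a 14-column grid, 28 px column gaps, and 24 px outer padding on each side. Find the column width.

216 px

Take off 48 px of margins, leaving 3388 px.
3388 − 13·28 = 3024; ÷14 gives c = 216 px.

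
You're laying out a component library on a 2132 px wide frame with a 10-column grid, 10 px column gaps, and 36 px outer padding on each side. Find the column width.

Inside the margins: 2132 − 72 = 2060 px.
10c + 9·10 = 2060 → 10c = 1970 → c = 197 px.

197 px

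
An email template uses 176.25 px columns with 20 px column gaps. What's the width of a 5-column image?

5 columns plus 4 column gaps: 881.25 + 80 = 961.25 px.

961.25 px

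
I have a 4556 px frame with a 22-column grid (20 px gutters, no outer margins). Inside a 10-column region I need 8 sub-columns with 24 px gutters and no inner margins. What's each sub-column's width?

22 columns + 21 gutters: 22c + 21·20 = 4556.
22c = 4556 − 420 = 4136, so c = 188 px.
10 columns plus 9 gutters: 1880 + 180 = 2060 px.
Subtracting 7 gutters of 24 leaves 1892 for 8 columns, so d = 236.5 px.

236.5 px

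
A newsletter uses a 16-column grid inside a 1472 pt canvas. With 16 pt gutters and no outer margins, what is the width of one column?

77 pt

Subtracting 15 gutters of 16 leaves 1232 for 16 columns, so c = 77 pt.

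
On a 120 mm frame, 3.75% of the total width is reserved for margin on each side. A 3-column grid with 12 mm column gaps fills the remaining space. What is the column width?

120 × (1 − 2·3.75%) = 120 × 92.5% = 111 mm for the columns.
111 − 2·12 = 87; ÷3 gives c = 29 mm.

29 mm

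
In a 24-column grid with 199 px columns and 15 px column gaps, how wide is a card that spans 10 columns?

Span of 10: 10·199 + 9·15 = 1990 + 135 = 2125 px.

2125 px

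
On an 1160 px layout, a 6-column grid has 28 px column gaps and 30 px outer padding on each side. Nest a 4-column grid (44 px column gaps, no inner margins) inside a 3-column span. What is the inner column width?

Inside the margins: 1160 − 60 = 1100 px.
1100 − 5·28 = 960; ÷6 gives c = 160 px.
3 columns plus 2 column gaps: 480 + 56 = 536 px.
4 columns + 3 column gaps: 4d + 3·44 = 536.
4d = 536 − 132 = 404, so d = 101 px.

101 px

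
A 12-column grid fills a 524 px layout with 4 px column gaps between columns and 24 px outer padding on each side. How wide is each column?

36 px

Take off 48 px of margins, leaving 476 px.
12c + 11·4 = 476 → 12c = 432 → c = 36 px.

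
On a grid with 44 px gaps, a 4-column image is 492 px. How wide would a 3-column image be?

Subtracting 3 gaps of 44 leaves 360 for 4 columns, so c = 90 px.
Span of 3: 3·90 + 2·44 = 270 + 88 = 358 px.

358 px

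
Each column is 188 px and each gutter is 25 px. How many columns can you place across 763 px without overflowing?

k columns need k·188 + (k−1)·25 = k·213 − 25.
k·213 − 25 ≤ 763 → k ≤ 788 / 213 ≈ 3.70, so k = 3.

3 columns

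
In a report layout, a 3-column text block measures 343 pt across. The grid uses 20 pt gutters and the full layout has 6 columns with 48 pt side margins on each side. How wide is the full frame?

802 pt

Subtracting 2 gutters of 20 leaves 303 for 3 columns, so c = 101 pt.
Total width: 2·48 + 6·101 + 5·20 = 802 pt.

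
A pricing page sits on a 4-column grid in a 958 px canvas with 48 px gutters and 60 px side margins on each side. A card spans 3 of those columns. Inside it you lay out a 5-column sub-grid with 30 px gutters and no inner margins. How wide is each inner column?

99.3 px

Take off 120 px of margins, leaving 838 px.
Subtracting 3 gutters of 48 leaves 694 for 4 columns, so c = 173.5 px.
3 columns plus 2 gutters: 520.5 + 96 = 616.5 px.
616.5 − 4·30 = 496.5; ÷5 gives d = 99.3 px.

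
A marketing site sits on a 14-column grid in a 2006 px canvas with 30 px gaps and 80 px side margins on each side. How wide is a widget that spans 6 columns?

774 px

Take off 160 px of margins, leaving 1846 px.
14 columns + 13 gaps: 14c + 13·30 = 1846.
14c = 1846 − 390 = 1456, so c = 104 px.
6-column span = 6·104 + 5·30 = 774 px.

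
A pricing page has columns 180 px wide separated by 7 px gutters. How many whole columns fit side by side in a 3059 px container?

16 columns

16 columns: 16·180 + 15·7 = 2985 px ≤ 3059.
17 columns: 3172 px > 3059. So 16.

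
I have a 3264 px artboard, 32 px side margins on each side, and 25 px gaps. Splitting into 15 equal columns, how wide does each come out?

Subtract both margins: 3264 − 2·32 = 3200 px.
15 columns + 14 gaps: 15c + 14·25 = 3200.
15c = 3200 − 350 = 2850, so c = 190 px.

190 px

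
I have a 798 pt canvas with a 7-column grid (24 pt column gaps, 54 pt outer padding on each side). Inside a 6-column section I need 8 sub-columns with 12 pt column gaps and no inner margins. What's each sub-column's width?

Inside the margins: 798 − 108 = 690 pt.
7c + 6·24 = 690 → 7c = 546 → c = 78 pt.
Span of 6: 6·78 + 5·24 = 468 + 120 = 588 pt.
8d + 7·12 = 588 → 8d = 504 → d = 63 pt.

63 pt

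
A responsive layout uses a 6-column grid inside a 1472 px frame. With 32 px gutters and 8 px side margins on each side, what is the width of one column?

Inside the margins: 1472 − 16 = 1456 px.
Subtracting 5 gutters of 32 leaves 1296 for 6 columns, so c = 216 px.

216 px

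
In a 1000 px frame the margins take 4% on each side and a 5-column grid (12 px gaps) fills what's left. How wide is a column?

Each margin = 4% of 1000 = 40 px; content = 1000 − 2·40 = 920 px.
5c + 4·12 = 920 → 5c = 872 → c = 174.4 px.

174.4 px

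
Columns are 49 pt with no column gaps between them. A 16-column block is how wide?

16-column span = 16·49 = 784 pt.

784 pt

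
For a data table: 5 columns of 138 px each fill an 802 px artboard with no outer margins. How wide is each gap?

5 columns take 5·138 = 690 px; remaining 112 splits into 4 gaps.
g = 112 / 4 = 28 px.

28 px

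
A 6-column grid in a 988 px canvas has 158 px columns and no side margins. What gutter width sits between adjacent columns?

8 px

6·158 + 5g = 988 → 5g = 40 → g = 8 px.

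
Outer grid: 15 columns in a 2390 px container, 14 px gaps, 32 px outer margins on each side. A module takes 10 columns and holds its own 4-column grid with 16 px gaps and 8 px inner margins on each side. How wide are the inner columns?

Take off 64 px of margins, leaving 2326 px.
15 columns + 14 gaps: 15c + 14·14 = 2326.
15c = 2326 − 196 = 2130, so c = 142 px.
10 columns plus 9 gaps: 1420 + 126 = 1546 px.
Inner content = 1546 − 2·8 = 1530 px.
Subtracting 3 gaps of 16 leaves 1482 for 4 columns, so d = 370.5 px.

370.5 px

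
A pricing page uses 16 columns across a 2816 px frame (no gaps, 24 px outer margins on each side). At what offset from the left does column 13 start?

Take off 48 px of margins, leaving 2768 px.
2768 / 16 = 173 px per column.
Before column 13: the margin + 12 columns + 12 gaps.
Offset = 24 + 12·(173 + 0) = 24 + 2076 = 2100 px.

2100 px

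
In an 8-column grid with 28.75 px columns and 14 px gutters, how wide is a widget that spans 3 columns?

114.25 px

3 columns plus 2 gutters: 86.25 + 28 = 114.25 px.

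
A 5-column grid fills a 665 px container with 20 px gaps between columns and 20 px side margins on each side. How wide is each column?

109 px

Subtract both margins: 665 − 2·20 = 625 px.
Subtracting 4 gaps of 20 leaves 545 for 5 columns, so c = 109 px.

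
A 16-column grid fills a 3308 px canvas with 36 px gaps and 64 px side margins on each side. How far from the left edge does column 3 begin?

466 px

Subtract both margins: 3308 − 2·64 = 3180 px.
3180 − 15·36 = 2640; ÷16 gives c = 165 px.
Before column 3: the margin + 2 columns + 2 gaps.
Offset = 64 + 2·(165 + 36) = 64 + 402 = 466 px.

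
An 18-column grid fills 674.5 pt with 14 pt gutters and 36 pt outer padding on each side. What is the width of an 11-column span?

Take off 72 pt of margins, leaving 602.5 pt.
18 columns + 17 gutters: 18c + 17·14 = 602.5.
18c = 602.5 − 238 = 364.5, so c = 20.25 pt.
11-column span = 11·20.25 + 10·14 = 362.75 pt.

362.75 pt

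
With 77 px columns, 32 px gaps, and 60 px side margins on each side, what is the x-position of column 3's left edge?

Each column+gutter stride is 109 px; 2 of them past the 60 px margin is 60 + 218 = 278 px.

278 px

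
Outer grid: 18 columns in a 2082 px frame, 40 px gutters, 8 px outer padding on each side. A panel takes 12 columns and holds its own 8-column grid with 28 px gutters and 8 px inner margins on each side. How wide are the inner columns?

144 px

Inside the margins: 2082 − 16 = 2066 px.
18c + 17·40 = 2066 → 18c = 1386 → c = 77 px.
Span of 12: 12·77 + 11·40 = 924 + 440 = 1364 px.
Inner content = 1364 − 2·8 = 1348 px.
8 columns + 7 gutters: 8d + 7·28 = 1348.
8d = 1348 − 196 = 1152, so d = 144 px.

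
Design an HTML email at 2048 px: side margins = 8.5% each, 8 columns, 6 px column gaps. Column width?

2048 × (1 − 2·8.5%) = 2048 × 83% = 1699.84 px for the columns.
8c + 7·6 = 1699.84 → 8c = 1657.84 → c = 207.23 px.

207.23 px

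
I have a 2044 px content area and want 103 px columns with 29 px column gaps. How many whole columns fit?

15 columns: 15·103 + 14·29 = 1951 px ≤ 2044.
16 columns: 2083 px > 2044. So 15.

15 columns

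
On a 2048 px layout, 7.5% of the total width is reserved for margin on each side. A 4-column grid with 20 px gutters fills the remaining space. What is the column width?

420.2 px

Margins: 7.5% × 2048 = 153.6 px each, so content = 2048 − 307.2 = 1740.8 px.
4c + 3·20 = 1740.8 → 4c = 1680.8 → c = 420.2 px.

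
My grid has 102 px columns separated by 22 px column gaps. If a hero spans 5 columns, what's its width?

Span of 5: 5·102 + 4·22 = 510 + 88 = 598 px.

598 px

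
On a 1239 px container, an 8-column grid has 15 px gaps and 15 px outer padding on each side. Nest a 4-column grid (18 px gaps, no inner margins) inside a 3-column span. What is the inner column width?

97.5 px

Take off 30 px of margins, leaving 1209 px.
Subtracting 7 gaps of 15 leaves 1104 for 8 columns, so c = 138 px.
3 columns plus 2 gaps: 414 + 30 = 444 px.
4 columns + 3 gaps: 4d + 3·18 = 444.
4d = 444 − 54 = 390, so d = 97.5 px.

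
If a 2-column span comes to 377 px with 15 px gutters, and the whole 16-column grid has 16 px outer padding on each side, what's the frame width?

377 − 1·15 = 362; ÷2 gives c = 181 px.
Total width: 2·16 + 16·181 + 15·15 = 3153 px.

3153 px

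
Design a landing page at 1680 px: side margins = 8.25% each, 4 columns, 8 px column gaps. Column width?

344.7 px

Each margin = 8.25% of 1680 = 138.6 px; content = 1680 − 2·138.6 = 1402.8 px.
1402.8 − 3·8 = 1378.8; ÷4 gives c = 344.7 px.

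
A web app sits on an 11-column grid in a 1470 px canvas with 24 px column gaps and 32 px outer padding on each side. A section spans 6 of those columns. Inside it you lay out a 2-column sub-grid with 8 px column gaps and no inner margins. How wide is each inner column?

Inside the margins: 1470 − 64 = 1406 px.
11 columns + 10 column gaps: 11c + 10·24 = 1406.
11c = 1406 − 240 = 1166, so c = 106 px.
6 columns plus 5 column gaps: 636 + 120 = 756 px.
756 − 1·8 = 748; ÷2 gives d = 374 px.

374 px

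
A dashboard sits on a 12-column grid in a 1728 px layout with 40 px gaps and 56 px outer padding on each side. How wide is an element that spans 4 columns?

Content width = 1728 − 2·56 = 1616 px.
12 columns + 11 gaps: 12c + 11·40 = 1616.
12c = 1616 − 440 = 1176, so c = 98 px.
4 columns plus 3 gaps: 392 + 120 = 512 px.

512 px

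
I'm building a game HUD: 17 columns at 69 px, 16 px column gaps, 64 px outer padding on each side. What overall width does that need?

1557 px

Canvas = 2·64 + 17·69 + 16·16 = 128 + 1173 + 256 = 1557 px.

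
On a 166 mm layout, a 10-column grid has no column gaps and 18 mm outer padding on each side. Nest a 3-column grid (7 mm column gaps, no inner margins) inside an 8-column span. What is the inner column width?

30 mm

Take off 36 mm of margins, leaving 130 mm.
10c = 130 → c = 13 mm.
8-column span = 8·13 = 104 mm.
3 columns + 2 column gaps: 3d + 2·7 = 104.
3d = 104 − 14 = 90, so d = 30 mm.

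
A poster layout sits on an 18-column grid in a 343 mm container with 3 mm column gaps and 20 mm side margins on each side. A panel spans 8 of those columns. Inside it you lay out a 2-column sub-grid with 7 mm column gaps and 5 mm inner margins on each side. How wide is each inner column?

Subtract both margins: 343 − 2·20 = 303 mm.
18c + 17·3 = 303 → 18c = 252 → c = 14 mm.
8 columns plus 7 column gaps: 112 + 21 = 133 mm.
Inner content = 133 − 2·5 = 123 mm.
2d + 1·7 = 123 → 2d = 116 → d = 58 mm.

58 mm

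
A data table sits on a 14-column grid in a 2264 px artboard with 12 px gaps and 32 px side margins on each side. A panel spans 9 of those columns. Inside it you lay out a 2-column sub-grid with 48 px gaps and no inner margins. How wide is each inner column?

681 px

Subtract both margins: 2264 − 2·32 = 2200 px.
14 columns + 13 gaps: 14c + 13·12 = 2200.
14c = 2200 − 156 = 2044, so c = 146 px.
9 columns plus 8 gaps: 1314 + 96 = 1410 px.
1410 − 1·48 = 1362; ÷2 gives d = 681 px.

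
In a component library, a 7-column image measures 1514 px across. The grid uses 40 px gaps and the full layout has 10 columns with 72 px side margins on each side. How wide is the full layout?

2324 px

Subtracting 6 gaps of 40 leaves 1274 for 7 columns, so c = 182 px.
Layout = 2·72 + 10·182 + 9·40 = 144 + 1820 + 360 = 2324 px.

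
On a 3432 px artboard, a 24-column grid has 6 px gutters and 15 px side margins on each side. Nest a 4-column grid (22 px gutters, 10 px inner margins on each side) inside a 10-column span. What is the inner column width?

332 px

Take off 30 px of margins, leaving 3402 px.
24 columns + 23 gutters: 24c + 23·6 = 3402.
24c = 3402 − 138 = 3264, so c = 136 px.
Span of 10: 10·136 + 9·6 = 1360 + 54 = 1414 px.
Inner content = 1414 − 2·10 = 1394 px.
4d + 3·22 = 1394 → 4d = 1328 → d = 332 px.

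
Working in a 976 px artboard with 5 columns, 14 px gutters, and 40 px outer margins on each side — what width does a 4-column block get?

714 px

Take off 80 px of margins, leaving 896 px.
Subtracting 4 gutters of 14 leaves 840 for 5 columns, so c = 168 px.
Span of 4: 4·168 + 3·14 = 672 + 42 = 714 px.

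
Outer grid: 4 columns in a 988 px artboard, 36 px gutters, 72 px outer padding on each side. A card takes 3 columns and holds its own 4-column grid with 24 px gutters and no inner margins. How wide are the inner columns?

Outer content = 988 − 2·72 = 844 px.
4c + 3·36 = 844 → 4c = 736 → c = 184 px.
3 columns plus 2 gutters: 552 + 72 = 624 px.
4 columns + 3 gutters: 4d + 3·24 = 624.
4d = 624 − 72 = 552, so d = 138 px.

138 px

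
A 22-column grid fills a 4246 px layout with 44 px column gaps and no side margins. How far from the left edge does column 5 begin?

780 px

Subtracting 21 column gaps of 44 leaves 3322 for 22 columns, so c = 151 px.
Each column+gutter stride is 195 px; with no margin, 4 of them is 780 px.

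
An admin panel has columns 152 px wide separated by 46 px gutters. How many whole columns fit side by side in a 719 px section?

k columns need k·152 + (k−1)·46 = k·198 − 46.
k·198 − 46 ≤ 719 → k ≤ 765 / 198 ≈ 3.86, so k = 3.

3 columns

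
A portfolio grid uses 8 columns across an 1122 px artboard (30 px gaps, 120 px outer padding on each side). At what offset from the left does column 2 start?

234 px

Content = 1122 − 2·120 = 882 px.
8c + 7·30 = 882 → 8c = 672 → c = 84 px.
Before column 2: the margin + 1 column + 1 gap.
Offset = 120 + 1·(84 + 30) = 120 + 114 = 234 px.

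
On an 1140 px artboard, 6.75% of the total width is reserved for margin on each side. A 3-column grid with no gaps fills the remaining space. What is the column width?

1140 × (1 − 2·6.75%) = 1140 × 86.5% = 986.1 px for the columns.
3c = 986.1 → c = 328.7 px.

328.7 px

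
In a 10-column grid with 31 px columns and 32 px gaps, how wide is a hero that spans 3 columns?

Span of 3: 3·31 + 2·32 = 93 + 64 = 157 px.

157 px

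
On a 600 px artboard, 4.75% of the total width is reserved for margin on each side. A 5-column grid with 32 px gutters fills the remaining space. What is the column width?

83 px

Each margin = 4.75% of 600 = 28.5 px; content = 600 − 2·28.5 = 543 px.
543 − 4·32 = 415; ÷5 gives c = 83 px.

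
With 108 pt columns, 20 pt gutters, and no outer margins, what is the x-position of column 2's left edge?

Each column+gutter stride is 128 pt; with no margin, 1 of them is 128 pt.

128 pt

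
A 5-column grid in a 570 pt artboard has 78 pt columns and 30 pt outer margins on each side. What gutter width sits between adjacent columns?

Content width = 570 − 2·30 = 510 pt.
5 columns take 5·78 = 390 pt; remaining 120 splits into 4 gutters.
g = 120 / 4 = 30 pt.

30 pt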